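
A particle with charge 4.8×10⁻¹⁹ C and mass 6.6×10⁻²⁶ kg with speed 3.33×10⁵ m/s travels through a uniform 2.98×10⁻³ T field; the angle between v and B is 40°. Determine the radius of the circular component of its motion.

r ≈ 9.88 m

v⊥ = v sinθ = 3.33×10⁵·sin40° ≈ 2.140×10⁵ m/s.
r = m v⊥/(|q|B) = (6.6×10⁻²⁶)(2.140×10⁵)/((4.8×10⁻¹⁹)(2.98×10⁻³)) ≈ 9.88 m.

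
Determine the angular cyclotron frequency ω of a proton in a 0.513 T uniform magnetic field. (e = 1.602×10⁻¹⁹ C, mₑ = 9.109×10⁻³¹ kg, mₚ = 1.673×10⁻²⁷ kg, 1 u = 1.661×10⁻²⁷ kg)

ω = |q|B/m.
ω = (1.602×10⁻¹⁹)(0.513)/1.673×10⁻²⁷ ≈ 4.91×10⁷ rad/s.

ω ≈ 4.91×10⁷ rad/s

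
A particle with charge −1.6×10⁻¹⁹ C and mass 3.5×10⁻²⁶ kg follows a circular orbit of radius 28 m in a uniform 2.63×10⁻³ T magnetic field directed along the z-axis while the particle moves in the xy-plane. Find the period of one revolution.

The cyclotron period depends only on m, q, B: T = 2πm/(|q|B).
T = 2π(3.5×10⁻²⁶)/((1.6×10⁻¹⁹)(2.63×10⁻³)) ≈ 5.23×10⁻⁴ s.

T ≈ 5.23×10⁻⁴ s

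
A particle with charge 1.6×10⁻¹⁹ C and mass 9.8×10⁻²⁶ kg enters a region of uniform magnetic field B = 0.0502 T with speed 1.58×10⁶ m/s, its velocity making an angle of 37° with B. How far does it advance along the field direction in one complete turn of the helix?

v∥ = v cosθ = 1.58×10⁶·cos37° ≈ 1.262×10⁶ m/s.
T = 2πm/(|q|B) = 2π(9.8×10⁻²⁶)/((1.6×10⁻¹⁹)(0.0502)) ≈ 7.666×10⁻⁵ s.
pitch = v∥ T = (1.262×10⁶)(7.666×10⁻⁵) ≈ 96.7 m.

p ≈ 96.7 m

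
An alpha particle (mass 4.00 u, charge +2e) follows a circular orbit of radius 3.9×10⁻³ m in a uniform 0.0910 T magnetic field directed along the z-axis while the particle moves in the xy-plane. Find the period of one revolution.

T ≈ 1.43×10⁻⁶ s

The cyclotron period depends only on m, q, B: T = 2πm/(|q|B).
T = 2π(6.644×10⁻²⁷)/((3.204×10⁻¹⁹)(0.0910)) ≈ 1.43×10⁻⁶ s.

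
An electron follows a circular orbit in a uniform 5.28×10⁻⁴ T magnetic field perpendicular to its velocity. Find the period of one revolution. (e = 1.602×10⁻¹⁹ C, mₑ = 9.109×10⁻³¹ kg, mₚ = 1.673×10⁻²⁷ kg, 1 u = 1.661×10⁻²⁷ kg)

The cyclotron period depends only on m, q, B: T = 2πm/(|q|B).
T = 2π(9.109×10⁻³¹)/((1.602×10⁻¹⁹)(5.28×10⁻⁴)) ≈ 6.77×10⁻⁸ s.

T ≈ 6.77×10⁻⁸ s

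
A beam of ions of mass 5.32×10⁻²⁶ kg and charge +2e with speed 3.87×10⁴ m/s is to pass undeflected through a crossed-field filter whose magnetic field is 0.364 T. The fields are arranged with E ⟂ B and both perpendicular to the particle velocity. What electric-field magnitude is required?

For straight-line motion qE = qvB, so E = vB.
E = 3.87×10⁴ × 0.364 = 1.41×10⁴ V/m.

E = 1.41×10⁴ V/m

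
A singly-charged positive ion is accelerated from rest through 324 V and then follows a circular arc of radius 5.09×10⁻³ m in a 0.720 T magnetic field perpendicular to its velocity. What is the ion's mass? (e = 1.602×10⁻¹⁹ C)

m ≈ 3.32×10⁻²⁷ kg

Combine |q|V = ½mv² and r = mv/(|q|B): eliminate v to get m = qB²r²/(2V).
m = (1.602×10⁻¹⁹)(0.720)²(5.09×10⁻³)²/(2·324) ≈ 3.32×10⁻²⁷ kg.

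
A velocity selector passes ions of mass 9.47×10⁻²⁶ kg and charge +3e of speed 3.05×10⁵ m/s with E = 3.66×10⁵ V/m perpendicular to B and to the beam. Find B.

Balance of forces in the selector: qE = qvB ⇒ B = E/v.
B = 3.66×10⁵/3.05×10⁵ = 1.20 T.

B = 1.20 T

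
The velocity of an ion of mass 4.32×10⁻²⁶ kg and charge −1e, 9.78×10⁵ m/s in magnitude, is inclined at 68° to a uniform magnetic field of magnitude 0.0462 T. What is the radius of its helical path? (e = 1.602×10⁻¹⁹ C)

v⊥ = v sinθ = 9.78×10⁵·sin68° ≈ 9.068×10⁵ m/s.
r = m v⊥/(|q|B) = (4.32×10⁻²⁶)(9.068×10⁵)/((1.602×10⁻¹⁹)(0.0462)) ≈ 5.29 m.

r ≈ 5.29 m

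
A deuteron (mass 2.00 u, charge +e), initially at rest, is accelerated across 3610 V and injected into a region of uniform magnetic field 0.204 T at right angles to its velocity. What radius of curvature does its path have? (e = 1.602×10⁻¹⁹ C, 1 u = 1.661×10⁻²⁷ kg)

r ≈ 0.0600 m

Acceleration: |q|V = ½mv² ⇒ v = √(2|q|V/m) = √(2·1.602×10⁻¹⁹·3610/3.322×10⁻²⁷) ≈ 5.901×10⁵ m/s.
In the field: r = mv/(|q|B) = (3.322×10⁻²⁷)(5.901×10⁵)/((1.602×10⁻¹⁹)(0.204)) ≈ 0.0600 m.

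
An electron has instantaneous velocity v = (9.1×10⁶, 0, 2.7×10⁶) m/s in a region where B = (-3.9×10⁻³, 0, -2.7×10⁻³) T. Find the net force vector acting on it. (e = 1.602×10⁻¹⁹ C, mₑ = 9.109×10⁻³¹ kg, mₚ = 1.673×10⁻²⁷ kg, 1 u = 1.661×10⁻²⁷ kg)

F ≈ (0, -2.25×10⁻¹⁵, 0) N

v×B = (0, 1.40×10⁴, 0) N/C.
F = q v×B = (−1.602×10⁻¹⁹ C)·(0, 1.40×10⁴, 0) = (0, -2.25×10⁻¹⁵, 0) N.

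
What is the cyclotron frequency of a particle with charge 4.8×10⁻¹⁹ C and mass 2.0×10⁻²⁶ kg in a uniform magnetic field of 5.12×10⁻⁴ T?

f = |q|B/(2πm).
f = (4.8×10⁻¹⁹)(5.12×10⁻⁴)/(2π·2.0×10⁻²⁶) ≈ 1960 Hz.

f ≈ 1960 Hz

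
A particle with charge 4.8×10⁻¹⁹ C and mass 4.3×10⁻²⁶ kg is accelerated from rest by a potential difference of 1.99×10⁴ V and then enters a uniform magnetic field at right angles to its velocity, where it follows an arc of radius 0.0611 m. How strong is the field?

v = √(2|q|V/m) = √(2·4.8×10⁻¹⁹·1.99×10⁴/4.3×10⁻²⁶) ≈ 6.665×10⁵ m/s.
B = mv/(|q|r) = (4.3×10⁻²⁶)(6.665×10⁵)/((4.8×10⁻¹⁹)(0.0611)) ≈ 0.977 T.

B ≈ 0.977 T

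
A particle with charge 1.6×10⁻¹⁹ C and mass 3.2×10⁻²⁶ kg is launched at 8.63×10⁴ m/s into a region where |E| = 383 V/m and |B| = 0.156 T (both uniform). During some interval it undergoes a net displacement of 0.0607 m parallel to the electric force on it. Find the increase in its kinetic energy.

ΔKE ≈ 3.72×10⁻¹⁸ J

The magnetic force is always ⟂ v and does no work; only the electric force changes KE.
ΔKE = F_E · d = |q|E d = (1.6×10⁻¹⁹)(383)(0.0607) ≈ 3.72×10⁻¹⁸ J.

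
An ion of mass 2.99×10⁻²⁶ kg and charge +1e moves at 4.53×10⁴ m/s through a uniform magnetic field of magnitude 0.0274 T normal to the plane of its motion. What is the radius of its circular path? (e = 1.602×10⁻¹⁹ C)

The magnetic force provides the centripetal force: |q|vB = mv²/r.
r = mv/(|q|B) = (2.99×10⁻²⁶)(4.53×10⁴)/((1.602×10⁻¹⁹)(0.0274)) ≈ 0.309 m.

r ≈ 0.309 m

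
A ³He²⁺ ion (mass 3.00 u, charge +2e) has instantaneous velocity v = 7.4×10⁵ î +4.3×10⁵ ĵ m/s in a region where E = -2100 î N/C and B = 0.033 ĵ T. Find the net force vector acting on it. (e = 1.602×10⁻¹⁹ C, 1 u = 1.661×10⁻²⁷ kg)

F ≈ (-6.73×10⁻¹⁶, 0, 7.82×10⁻¹⁵) N

v×B = (0, 0, 2.44×10⁴) N/C.
E + v×B = (-2100, 0, 2.44×10⁴) N/C.
F = q(E + v×B) = (3.204×10⁻¹⁹ C)·(-2100, 0, 2.44×10⁴) = (-6.73×10⁻¹⁶, 0, 7.82×10⁻¹⁵) N.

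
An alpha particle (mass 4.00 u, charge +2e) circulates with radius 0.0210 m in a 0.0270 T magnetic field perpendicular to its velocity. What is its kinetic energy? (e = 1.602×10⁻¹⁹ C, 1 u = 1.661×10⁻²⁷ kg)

v = |q|Br/m, then KE = ½mv² = (qBr)²/(2m).
v = (3.204×10⁻¹⁹)(0.0270)(0.0210)/6.644×10⁻²⁷ ≈ 2.734×10⁴ m/s.
KE = ½(6.644×10⁻²⁷)(2.734×10⁴)² ≈ 2.48×10⁻¹⁸ J.

KE ≈ 2.48×10⁻¹⁸ J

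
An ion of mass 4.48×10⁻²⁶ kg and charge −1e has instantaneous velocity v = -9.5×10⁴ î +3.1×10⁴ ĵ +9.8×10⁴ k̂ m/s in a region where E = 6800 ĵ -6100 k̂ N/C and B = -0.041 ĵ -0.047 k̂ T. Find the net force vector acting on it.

v×B = (2560, -4460, 3900) N/C.
E + v×B = (2560, 2340, -2200) N/C.
F = q(E + v×B) = (−1.602×10⁻¹⁹ C)·(2560, 2340, -2200) = (-4.10×10⁻¹⁶, -3.74×10⁻¹⁶, 3.53×10⁻¹⁶) N.

F ≈ (-4.10×10⁻¹⁶, -3.74×10⁻¹⁶, 3.53×10⁻¹⁶) N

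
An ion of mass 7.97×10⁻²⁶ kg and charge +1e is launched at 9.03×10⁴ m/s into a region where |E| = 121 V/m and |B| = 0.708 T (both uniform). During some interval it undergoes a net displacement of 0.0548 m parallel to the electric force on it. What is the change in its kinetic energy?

ΔKE ≈ 1.06×10⁻¹⁸ J

The magnetic force is always ⟂ v and does no work; only the electric force changes KE.
ΔKE = F_E · d = |q|E d = (1.602×10⁻¹⁹)(121)(0.0548) ≈ 1.06×10⁻¹⁸ J.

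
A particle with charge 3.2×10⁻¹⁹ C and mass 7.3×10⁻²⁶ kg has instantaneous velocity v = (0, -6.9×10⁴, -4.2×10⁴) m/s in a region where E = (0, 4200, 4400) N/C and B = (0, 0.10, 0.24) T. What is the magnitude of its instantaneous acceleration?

|a| ≈ 6.04×10¹⁰ m/s²

v×B = (-1.24×10⁴, 0, 0) N/C.
E + v×B = (-1.24×10⁴, 4200, 4400) N/C.
F = q(E + v×B) = (3.2×10⁻¹⁹ C)·(-1.24×10⁴, 4200, 4400) = (-3.96×10⁻¹⁵, 1.34×10⁻¹⁵, 1.41×10⁻¹⁵) N.
|a| = |F|/m = 4.408×10⁻¹⁵/7.3×10⁻²⁶ ≈ 6.04×10¹⁰ m/s².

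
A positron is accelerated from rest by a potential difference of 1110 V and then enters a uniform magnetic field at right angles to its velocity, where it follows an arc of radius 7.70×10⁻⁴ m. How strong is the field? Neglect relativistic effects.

B ≈ 0.146 T

v = √(2|q|V/m) = √(2·1.602×10⁻¹⁹·1110/9.109×10⁻³¹) ≈ 1.976×10⁷ m/s.
B = mv/(|q|r) = (9.109×10⁻³¹)(1.976×10⁷)/((1.602×10⁻¹⁹)(7.70×10⁻⁴)) ≈ 0.146 T.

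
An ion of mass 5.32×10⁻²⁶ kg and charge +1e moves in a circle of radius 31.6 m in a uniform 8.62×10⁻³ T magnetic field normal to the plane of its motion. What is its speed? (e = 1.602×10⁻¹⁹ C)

From |q|vB = mv²/r, v = |q|Br/m.
v = (1.602×10⁻¹⁹)(8.62×10⁻³)(31.6)/5.32×10⁻²⁶ ≈ 8.20×10⁵ m/s.

v ≈ 8.20×10⁵ m/s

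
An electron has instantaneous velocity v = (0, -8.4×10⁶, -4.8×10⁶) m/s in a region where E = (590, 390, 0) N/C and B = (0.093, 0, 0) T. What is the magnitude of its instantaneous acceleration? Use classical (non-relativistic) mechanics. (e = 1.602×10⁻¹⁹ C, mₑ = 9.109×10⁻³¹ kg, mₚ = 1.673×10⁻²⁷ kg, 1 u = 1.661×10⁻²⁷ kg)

v×B = (0, -4.46×10⁵, 7.81×10⁵) N/C.
E + v×B = (590, -4.46×10⁵, 7.81×10⁵) N/C.
F = q(E + v×B) = (−1.602×10⁻¹⁹ C)·(590, -4.46×10⁵, 7.81×10⁵) = (-9.45×10⁻¹⁷, 7.15×10⁻¹⁴, -1.25×10⁻¹³) N.
|a| = |F|/m = 1.441×10⁻¹³/9.109×10⁻³¹ ≈ 1.58×10¹⁷ m/s².

|a| ≈ 1.58×10¹⁷ m/s²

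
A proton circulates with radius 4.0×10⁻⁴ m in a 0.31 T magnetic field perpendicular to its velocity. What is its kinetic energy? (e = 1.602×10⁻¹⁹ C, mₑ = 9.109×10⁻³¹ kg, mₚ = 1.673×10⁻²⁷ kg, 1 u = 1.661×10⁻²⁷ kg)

KE ≈ 0.74 eV

v = |q|Br/m, then KE = ½mv² = (qBr)²/(2m).
v = (1.602×10⁻¹⁹)(0.31)(4.0×10⁻⁴)/1.673×10⁻²⁷ ≈ 1.187×10⁴ m/s.
KE = ½(1.673×10⁻²⁷)(1.187×10⁴)² ≈ 1.2×10⁻¹⁹ J = 0.74 eV.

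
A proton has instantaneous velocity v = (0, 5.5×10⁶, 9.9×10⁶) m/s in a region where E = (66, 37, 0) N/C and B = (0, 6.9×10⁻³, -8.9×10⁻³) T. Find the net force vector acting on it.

F ≈ (-1.88×10⁻¹⁴, 5.93×10⁻¹⁸, 0) N

v×B = (-1.17×10⁵, 0, 0) N/C.
E + v×B = (-1.17×10⁵, 37.0, 0) N/C.
F = q(E + v×B) = (1.602×10⁻¹⁹ C)·(-1.17×10⁵, 37.0, 0) = (-1.88×10⁻¹⁴, 5.93×10⁻¹⁸, 0) N.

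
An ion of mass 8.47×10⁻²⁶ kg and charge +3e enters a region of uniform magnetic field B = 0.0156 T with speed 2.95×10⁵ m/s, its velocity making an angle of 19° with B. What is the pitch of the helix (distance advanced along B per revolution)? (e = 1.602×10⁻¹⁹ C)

p ≈ 19.8 m

v∥ = v cosθ = 2.95×10⁵·cos19° ≈ 2.789×10⁵ m/s.
T = 2πm/(|q|B) = 2π(8.47×10⁻²⁶)/((4.806×10⁻¹⁹)(0.0156)) ≈ 7.098×10⁻⁵ s.
pitch = v∥ T = (2.789×10⁵)(7.098×10⁻⁵) ≈ 19.8 m.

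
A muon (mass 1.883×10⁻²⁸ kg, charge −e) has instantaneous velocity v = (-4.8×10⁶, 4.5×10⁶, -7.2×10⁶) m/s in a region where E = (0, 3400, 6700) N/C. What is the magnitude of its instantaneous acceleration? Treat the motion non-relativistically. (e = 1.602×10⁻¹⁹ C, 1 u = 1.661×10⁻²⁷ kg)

|a| ≈ 6.39×10¹² m/s²

Only an electric field acts, so F = qE = (−1.602×10⁻¹⁹ C)·(0, 3400, 6700) = (0, -5.45×10⁻¹⁶, -1.07×10⁻¹⁵) N.
|a| = |F|/m = 1.204×10⁻¹⁵/1.883×10⁻²⁸ ≈ 6.39×10¹² m/s².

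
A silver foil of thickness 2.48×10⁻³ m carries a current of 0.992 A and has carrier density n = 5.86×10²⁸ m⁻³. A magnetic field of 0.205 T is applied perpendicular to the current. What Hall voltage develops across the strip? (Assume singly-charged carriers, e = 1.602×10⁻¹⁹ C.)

V_H = IB/(n e t).
V_H = (0.992)(0.205)/((5.86×10²⁸)(1.602×10⁻¹⁹)(2.48×10⁻³)) ≈ 8.73×10⁻⁹ V.

V_H ≈ 8.73×10⁻⁹ V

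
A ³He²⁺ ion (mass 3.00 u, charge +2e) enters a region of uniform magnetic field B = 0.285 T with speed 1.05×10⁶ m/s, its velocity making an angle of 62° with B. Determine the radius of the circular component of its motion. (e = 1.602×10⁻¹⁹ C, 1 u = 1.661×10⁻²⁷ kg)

r ≈ 0.0506 m

v⊥ = v sinθ = 1.05×10⁶·sin62° ≈ 9.271×10⁵ m/s.
r = m v⊥/(|q|B) = (4.983×10⁻²⁷)(9.271×10⁵)/((3.204×10⁻¹⁹)(0.285)) ≈ 0.0506 m.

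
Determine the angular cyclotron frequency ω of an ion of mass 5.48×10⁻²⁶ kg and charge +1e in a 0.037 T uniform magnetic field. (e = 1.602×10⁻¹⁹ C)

ω ≈ 1.1×10⁵ rad/s

ω = |q|B/m.
ω = (1.602×10⁻¹⁹)(0.037)/5.48×10⁻²⁶ ≈ 1.1×10⁵ rad/s.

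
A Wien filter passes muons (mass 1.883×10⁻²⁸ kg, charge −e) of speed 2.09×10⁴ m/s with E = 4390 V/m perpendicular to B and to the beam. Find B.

Balance of forces in the selector: qE = qvB ⇒ B = E/v.
B = 4390/2.09×10⁴ = 0.210 T.

B = 0.210 T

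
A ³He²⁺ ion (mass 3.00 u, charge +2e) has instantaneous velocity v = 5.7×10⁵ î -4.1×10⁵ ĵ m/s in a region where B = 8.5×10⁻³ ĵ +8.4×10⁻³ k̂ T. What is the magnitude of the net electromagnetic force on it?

|F| ≈ 2.45×10⁻¹⁵ N

v×B = (-3440, -4790, 4840) N/C.
F = q v×B = (3.204×10⁻¹⁹ C)·(-3440, -4790, 4840) = (-1.10×10⁻¹⁵, -1.53×10⁻¹⁵, 1.55×10⁻¹⁵) N.
|F| = 2.45×10⁻¹⁵ N.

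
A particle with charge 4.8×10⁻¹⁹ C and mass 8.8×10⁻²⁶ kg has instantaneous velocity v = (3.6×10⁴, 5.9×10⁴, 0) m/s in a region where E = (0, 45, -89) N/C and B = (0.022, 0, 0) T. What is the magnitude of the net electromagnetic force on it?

|F| ≈ 6.66×10⁻¹⁶ N

v×B = (0, 0, -1300) N/C.
E + v×B = (0, 45.0, -1390) N/C.
F = q(E + v×B) = (4.8×10⁻¹⁹ C)·(0, 45.0, -1390) = (0, 2.16×10⁻¹⁷, -6.66×10⁻¹⁶) N.
|F| = 6.66×10⁻¹⁶ N.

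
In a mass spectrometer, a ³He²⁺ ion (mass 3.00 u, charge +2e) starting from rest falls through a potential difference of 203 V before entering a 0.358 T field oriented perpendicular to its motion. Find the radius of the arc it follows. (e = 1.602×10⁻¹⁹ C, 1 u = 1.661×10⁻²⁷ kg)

r ≈ 7.02×10⁻³ m

Acceleration: |q|V = ½mv² ⇒ v = √(2|q|V/m) = √(2·3.204×10⁻¹⁹·203/4.983×10⁻²⁷) ≈ 1.616×10⁵ m/s.
In the field: r = mv/(|q|B) = (4.983×10⁻²⁷)(1.616×10⁵)/((3.204×10⁻¹⁹)(0.358)) ≈ 7.02×10⁻³ m.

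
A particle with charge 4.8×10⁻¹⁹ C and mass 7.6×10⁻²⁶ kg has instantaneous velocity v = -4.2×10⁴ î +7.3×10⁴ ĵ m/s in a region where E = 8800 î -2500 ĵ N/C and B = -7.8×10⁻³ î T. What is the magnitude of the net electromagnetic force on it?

v×B = (0, 0, 569) N/C.
E + v×B = (8800, -2500, 569) N/C.
F = q(E + v×B) = (4.8×10⁻¹⁹ C)·(8800, -2500, 569) = (4.22×10⁻¹⁵, -1.20×10⁻¹⁵, 2.73×10⁻¹⁶) N.
|F| = 4.40×10⁻¹⁵ N.

|F| ≈ 4.40×10⁻¹⁵ N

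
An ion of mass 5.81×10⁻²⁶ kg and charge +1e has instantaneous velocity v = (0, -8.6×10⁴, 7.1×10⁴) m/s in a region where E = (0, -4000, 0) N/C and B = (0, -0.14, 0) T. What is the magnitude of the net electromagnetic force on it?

|F| ≈ 1.72×10⁻¹⁵ N

v×B = (9940, 0, 0) N/C.
E + v×B = (9940, -4000, 0) N/C.
F = q(E + v×B) = (1.602×10⁻¹⁹ C)·(9940, -4000, 0) = (1.59×10⁻¹⁵, -6.41×10⁻¹⁶, 0) N.
|F| = 1.72×10⁻¹⁵ N.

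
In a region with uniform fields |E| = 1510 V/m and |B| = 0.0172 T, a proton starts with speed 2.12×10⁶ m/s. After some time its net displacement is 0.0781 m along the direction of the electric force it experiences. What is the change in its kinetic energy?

The magnetic force is always ⟂ v and does no work; only the electric force changes KE.
ΔKE = F_E · d = |q|E d = (1.602×10⁻¹⁹)(1510)(0.0781) ≈ 1.89×10⁻¹⁷ J.

ΔKE ≈ 1.89×10⁻¹⁷ J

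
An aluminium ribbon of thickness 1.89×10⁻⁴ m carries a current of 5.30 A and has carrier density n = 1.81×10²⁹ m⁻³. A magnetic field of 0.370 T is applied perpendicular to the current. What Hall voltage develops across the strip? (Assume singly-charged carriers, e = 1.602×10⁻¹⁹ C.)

V_H = IB/(n e t).
V_H = (5.30)(0.370)/((1.81×10²⁹)(1.602×10⁻¹⁹)(1.89×10⁻⁴)) ≈ 3.58×10⁻⁷ V.

V_H ≈ 3.58×10⁻⁷ V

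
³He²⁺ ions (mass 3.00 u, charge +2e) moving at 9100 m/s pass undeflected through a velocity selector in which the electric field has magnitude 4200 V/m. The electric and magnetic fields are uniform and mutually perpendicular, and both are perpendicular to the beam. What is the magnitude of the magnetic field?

Balance of forces in the selector: qE = qvB ⇒ B = E/v.
B = 4200/9100 = 0.46 T.

B = 0.46 T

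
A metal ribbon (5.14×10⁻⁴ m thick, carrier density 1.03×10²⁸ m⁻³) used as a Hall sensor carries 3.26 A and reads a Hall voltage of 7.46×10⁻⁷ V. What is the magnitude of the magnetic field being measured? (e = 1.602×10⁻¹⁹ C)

From V_H = IB/(n e t), B = V_H n e t / I.
B = (7.46×10⁻⁷)(1.03×10²⁸)(1.602×10⁻¹⁹)(5.14×10⁻⁴)/3.26 ≈ 0.194 T.

B ≈ 0.194 T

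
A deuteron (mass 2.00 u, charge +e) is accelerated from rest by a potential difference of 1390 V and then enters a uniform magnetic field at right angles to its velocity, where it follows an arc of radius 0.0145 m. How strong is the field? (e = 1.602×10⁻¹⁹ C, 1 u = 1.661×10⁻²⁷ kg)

B ≈ 0.524 T

v = √(2|q|V/m) = √(2·1.602×10⁻¹⁹·1390/3.322×10⁻²⁷) ≈ 3.661×10⁵ m/s.
B = mv/(|q|r) = (3.322×10⁻²⁷)(3.661×10⁵)/((1.602×10⁻¹⁹)(0.0145)) ≈ 0.524 T.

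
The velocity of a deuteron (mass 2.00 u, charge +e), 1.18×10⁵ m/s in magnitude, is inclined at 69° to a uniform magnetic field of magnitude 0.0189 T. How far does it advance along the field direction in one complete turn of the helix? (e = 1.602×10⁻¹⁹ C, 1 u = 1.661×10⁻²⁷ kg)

p ≈ 0.292 m

v∥ = v cosθ = 1.18×10⁵·cos69° ≈ 4.229×10⁴ m/s.
T = 2πm/(|q|B) = 2π(3.322×10⁻²⁷)/((1.602×10⁻¹⁹)(0.0189)) ≈ 6.894×10⁻⁶ s.
pitch = v∥ T = (4.229×10⁴)(6.894×10⁻⁶) ≈ 0.292 m.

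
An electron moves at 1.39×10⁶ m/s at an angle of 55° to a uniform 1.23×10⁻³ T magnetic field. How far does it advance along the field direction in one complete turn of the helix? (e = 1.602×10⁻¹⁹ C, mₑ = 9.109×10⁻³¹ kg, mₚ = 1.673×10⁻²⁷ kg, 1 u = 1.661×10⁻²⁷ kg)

p ≈ 0.0232 m

v∥ = v cosθ = 1.39×10⁶·cos55° ≈ 7.973×10⁵ m/s.
T = 2πm/(|q|B) = 2π(9.109×10⁻³¹)/((1.602×10⁻¹⁹)(1.23×10⁻³)) ≈ 2.905×10⁻⁸ s.
pitch = v∥ T = (7.973×10⁵)(2.905×10⁻⁸) ≈ 0.0232 m.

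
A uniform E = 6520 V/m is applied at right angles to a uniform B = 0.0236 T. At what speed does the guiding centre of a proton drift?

v_d ≈ 2.76×10⁵ m/s

In crossed fields the guiding centre drifts at v_d = |E×B|/B² = E/B, independent of charge and mass.
v_d = 6520/0.0236 = 2.76×10⁵ m/s.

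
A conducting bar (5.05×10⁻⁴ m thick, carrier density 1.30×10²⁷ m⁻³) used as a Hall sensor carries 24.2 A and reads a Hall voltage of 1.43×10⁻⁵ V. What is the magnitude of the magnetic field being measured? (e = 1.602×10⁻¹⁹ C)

From V_H = IB/(n e t), B = V_H n e t / I.
B = (1.43×10⁻⁵)(1.30×10²⁷)(1.602×10⁻¹⁹)(5.05×10⁻⁴)/24.2 ≈ 0.0621 T.

B ≈ 0.0621 T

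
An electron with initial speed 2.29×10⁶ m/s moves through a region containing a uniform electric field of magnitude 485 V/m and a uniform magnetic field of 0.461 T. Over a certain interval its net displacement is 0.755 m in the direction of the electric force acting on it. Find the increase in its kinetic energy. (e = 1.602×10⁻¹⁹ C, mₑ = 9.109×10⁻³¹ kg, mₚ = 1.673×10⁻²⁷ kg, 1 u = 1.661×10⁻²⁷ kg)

ΔKE ≈ 5.87×10⁻¹⁷ J

The magnetic force is always ⟂ v and does no work; only the electric force changes KE.
ΔKE = F_E · d = |q|E d = (1.602×10⁻¹⁹)(485)(0.755) ≈ 5.87×10⁻¹⁷ J.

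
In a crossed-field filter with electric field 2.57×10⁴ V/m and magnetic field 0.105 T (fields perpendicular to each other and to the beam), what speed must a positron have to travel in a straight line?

Zero net Lorentz force requires |qE| = |q v×B|, i.e. E = vB.
v = E/B = 2.57×10⁴/0.105 = 2.45×10⁵ m/s.

v = 2.45×10⁵ m/s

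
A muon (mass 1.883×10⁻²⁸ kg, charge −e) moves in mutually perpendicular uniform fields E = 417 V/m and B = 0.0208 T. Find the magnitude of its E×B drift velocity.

The E×B drift speed is v_d = E/B.
v_d = 417/0.0208 = 2.00×10⁴ m/s.

v_d ≈ 2.00×10⁴ m/s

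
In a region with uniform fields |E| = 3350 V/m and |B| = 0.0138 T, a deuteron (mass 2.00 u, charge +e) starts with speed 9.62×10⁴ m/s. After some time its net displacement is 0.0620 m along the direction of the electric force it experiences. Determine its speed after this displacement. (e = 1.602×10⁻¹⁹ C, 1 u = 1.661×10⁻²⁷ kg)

v_f ≈ 1.71×10⁵ m/s

B does no work; ΔKE = |q|E d.
½mv_f² = ½mv₀² + |q|Ed = ½(3.322×10⁻²⁷)(9.62×10⁴)² + (1.602×10⁻¹⁹)(3350)(0.0620) ≈ 1.537×10⁻¹⁷ J + 3.327×10⁻¹⁷ J ≈ 4.865×10⁻¹⁷ J.
v_f = √(2·4.865×10⁻¹⁷/3.322×10⁻²⁷) ≈ 1.71×10⁵ m/s.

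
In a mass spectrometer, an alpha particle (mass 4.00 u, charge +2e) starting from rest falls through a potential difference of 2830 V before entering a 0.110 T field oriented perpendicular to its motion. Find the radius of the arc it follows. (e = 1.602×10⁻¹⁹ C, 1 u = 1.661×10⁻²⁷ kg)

r ≈ 0.0985 m

Acceleration: |q|V = ½mv² ⇒ v = √(2|q|V/m) = √(2·3.204×10⁻¹⁹·2830/6.644×10⁻²⁷) ≈ 5.224×10⁵ m/s.
In the field: r = mv/(|q|B) = (6.644×10⁻²⁷)(5.224×10⁵)/((3.204×10⁻¹⁹)(0.110)) ≈ 0.0985 m.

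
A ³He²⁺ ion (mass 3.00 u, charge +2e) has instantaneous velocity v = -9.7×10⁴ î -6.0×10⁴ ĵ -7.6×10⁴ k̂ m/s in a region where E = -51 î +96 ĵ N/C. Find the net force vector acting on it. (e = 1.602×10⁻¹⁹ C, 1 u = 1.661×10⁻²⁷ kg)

F ≈ (-1.63×10⁻¹⁷, 3.08×10⁻¹⁷, 0) N

Only an electric field acts, so F = qE = (3.204×10⁻¹⁹ C)·(-51.0, 96.0, 0) = (-1.63×10⁻¹⁷, 3.08×10⁻¹⁷, 0) N.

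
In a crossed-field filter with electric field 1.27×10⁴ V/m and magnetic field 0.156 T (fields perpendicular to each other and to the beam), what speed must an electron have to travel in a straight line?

v = 8.14×10⁴ m/s

For undeflected motion the electric and magnetic forces balance: qE = qvB.
v = E/B = 1.27×10⁴/0.156 = 8.14×10⁴ m/s.
The result is independent of the particle's charge and mass.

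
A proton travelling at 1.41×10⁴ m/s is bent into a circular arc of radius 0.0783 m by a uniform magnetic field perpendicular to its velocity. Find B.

From |q|vB = mv²/r, B = mv/(|q|r).
B = (1.673×10⁻²⁷)(1.41×10⁴)/((1.602×10⁻¹⁹)(0.0783)) ≈ 1.88×10⁻³ T.

B ≈ 1.88×10⁻³ T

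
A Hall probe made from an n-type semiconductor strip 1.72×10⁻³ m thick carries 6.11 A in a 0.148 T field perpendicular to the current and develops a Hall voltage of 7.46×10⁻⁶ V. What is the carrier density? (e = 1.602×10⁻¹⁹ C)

n ≈ 4.40×10²⁶ m⁻³

From V_H = IB/(n e t), n = IB/(V_H e t).
n = (6.11)(0.148)/((7.46×10⁻⁶)(1.602×10⁻¹⁹)(1.72×10⁻³)) ≈ 4.40×10²⁶ m⁻³.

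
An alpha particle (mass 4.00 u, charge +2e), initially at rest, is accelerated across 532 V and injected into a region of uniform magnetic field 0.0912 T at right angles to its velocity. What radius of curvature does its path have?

r ≈ 0.0515 m

Acceleration: |q|V = ½mv² ⇒ v = √(2|q|V/m) = √(2·3.204×10⁻¹⁹·532/6.644×10⁻²⁷) ≈ 2.265×10⁵ m/s.
In the field: r = mv/(|q|B) = (6.644×10⁻²⁷)(2.265×10⁵)/((3.204×10⁻¹⁹)(0.0912)) ≈ 0.0515 m.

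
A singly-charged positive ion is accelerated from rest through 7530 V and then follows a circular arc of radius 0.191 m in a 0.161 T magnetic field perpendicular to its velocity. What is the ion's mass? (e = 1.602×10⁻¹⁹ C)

m ≈ 1.01×10⁻²⁶ kg

Combine |q|V = ½mv² and r = mv/(|q|B): eliminate v to get m = qB²r²/(2V).
m = (1.602×10⁻¹⁹)(0.161)²(0.191)²/(2·7530) ≈ 1.01×10⁻²⁶ kg.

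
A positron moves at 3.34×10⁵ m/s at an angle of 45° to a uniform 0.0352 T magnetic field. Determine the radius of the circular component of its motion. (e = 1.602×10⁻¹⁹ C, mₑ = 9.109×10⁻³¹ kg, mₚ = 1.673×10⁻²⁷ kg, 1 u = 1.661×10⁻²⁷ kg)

r ≈ 3.82×10⁻⁵ m

v⊥ = v sinθ = 3.34×10⁵·sin45° ≈ 2.362×10⁵ m/s.
r = m v⊥/(|q|B) = (9.109×10⁻³¹)(2.362×10⁵)/((1.602×10⁻¹⁹)(0.0352)) ≈ 3.82×10⁻⁵ m.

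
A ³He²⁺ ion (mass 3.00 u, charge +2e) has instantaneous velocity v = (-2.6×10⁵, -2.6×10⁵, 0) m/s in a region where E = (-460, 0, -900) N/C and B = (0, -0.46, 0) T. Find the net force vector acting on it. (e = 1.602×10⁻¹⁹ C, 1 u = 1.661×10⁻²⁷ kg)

F ≈ (-1.47×10⁻¹⁶, 0, 3.80×10⁻¹⁴) N

v×B = (0, 0, 1.20×10⁵) N/C.
E + v×B = (-460, 0, 1.19×10⁵) N/C.
F = q(E + v×B) = (3.204×10⁻¹⁹ C)·(-460, 0, 1.19×10⁵) = (-1.47×10⁻¹⁶, 0, 3.80×10⁻¹⁴) N.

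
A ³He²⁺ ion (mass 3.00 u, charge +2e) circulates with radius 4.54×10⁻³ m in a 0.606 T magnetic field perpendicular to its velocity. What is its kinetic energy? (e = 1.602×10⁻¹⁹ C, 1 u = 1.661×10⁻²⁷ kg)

v = |q|Br/m, then KE = ½mv² = (qBr)²/(2m).
v = (3.204×10⁻¹⁹)(0.606)(4.54×10⁻³)/4.983×10⁻²⁷ ≈ 1.769×10⁵ m/s.
KE = ½(4.983×10⁻²⁷)(1.769×10⁵)² ≈ 7.80×10⁻¹⁷ J = 487 eV.

KE ≈ 487 eV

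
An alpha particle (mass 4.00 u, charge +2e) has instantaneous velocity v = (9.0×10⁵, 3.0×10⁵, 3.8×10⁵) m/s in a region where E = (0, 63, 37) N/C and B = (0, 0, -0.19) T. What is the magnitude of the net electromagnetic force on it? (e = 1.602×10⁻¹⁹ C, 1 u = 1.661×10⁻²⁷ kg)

v×B = (-5.70×10⁴, 1.71×10⁵, 0) N/C.
E + v×B = (-5.70×10⁴, 1.71×10⁵, 37.0) N/C.
F = q(E + v×B) = (3.204×10⁻¹⁹ C)·(-5.70×10⁴, 1.71×10⁵, 37.0) = (-1.83×10⁻¹⁴, 5.48×10⁻¹⁴, 1.19×10⁻¹⁷) N.
|F| = 5.78×10⁻¹⁴ N.

|F| ≈ 5.78×10⁻¹⁴ N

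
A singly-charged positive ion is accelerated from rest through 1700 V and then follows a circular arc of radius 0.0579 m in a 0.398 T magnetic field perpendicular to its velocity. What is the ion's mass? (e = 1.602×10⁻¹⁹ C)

Combine |q|V = ½mv² and r = mv/(|q|B): eliminate v to get m = qB²r²/(2V).
m = (1.602×10⁻¹⁹)(0.398)²(0.0579)²/(2·1700) ≈ 2.50×10⁻²⁶ kg.

m ≈ 2.50×10⁻²⁶ kg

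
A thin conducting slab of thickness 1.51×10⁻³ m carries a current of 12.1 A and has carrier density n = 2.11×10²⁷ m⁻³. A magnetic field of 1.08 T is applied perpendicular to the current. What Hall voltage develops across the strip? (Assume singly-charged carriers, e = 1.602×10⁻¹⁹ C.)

V_H ≈ 2.56×10⁻⁵ V

V_H = IB/(n e t).
V_H = (12.1)(1.08)/((2.11×10²⁷)(1.602×10⁻¹⁹)(1.51×10⁻³)) ≈ 2.56×10⁻⁵ V.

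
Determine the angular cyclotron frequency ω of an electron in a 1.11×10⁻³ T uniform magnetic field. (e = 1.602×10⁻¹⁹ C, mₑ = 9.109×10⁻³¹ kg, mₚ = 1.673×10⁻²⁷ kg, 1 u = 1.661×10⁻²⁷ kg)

ω ≈ 1.95×10⁸ rad/s

ω = |q|B/m.
ω = (1.602×10⁻¹⁹)(1.11×10⁻³)/9.109×10⁻³¹ ≈ 1.95×10⁸ rad/s.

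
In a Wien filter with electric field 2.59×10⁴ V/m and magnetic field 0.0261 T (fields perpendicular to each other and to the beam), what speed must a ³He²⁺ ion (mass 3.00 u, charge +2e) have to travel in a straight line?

Straight-line motion ⇒ electric and magnetic forces cancel, so E = vB.
v = E/B = 2.59×10⁴/0.0261 = 9.92×10⁵ m/s.
The result is independent of the particle's charge and mass.

v = 9.92×10⁵ m/s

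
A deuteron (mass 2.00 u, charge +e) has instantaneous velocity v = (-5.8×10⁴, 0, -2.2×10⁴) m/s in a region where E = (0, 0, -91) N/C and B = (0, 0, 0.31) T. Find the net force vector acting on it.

F ≈ (0, 2.88×10⁻¹⁵, -1.46×10⁻¹⁷) N

v×B = (0, 1.80×10⁴, 0) N/C.
E + v×B = (0, 1.80×10⁴, -91.0) N/C.
F = q(E + v×B) = (1.602×10⁻¹⁹ C)·(0, 1.80×10⁴, -91.0) = (0, 2.88×10⁻¹⁵, -1.46×10⁻¹⁷) N.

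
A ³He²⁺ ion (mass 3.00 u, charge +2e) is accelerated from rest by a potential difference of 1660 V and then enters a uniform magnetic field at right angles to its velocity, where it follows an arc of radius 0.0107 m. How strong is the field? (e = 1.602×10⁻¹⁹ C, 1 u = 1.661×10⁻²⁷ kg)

B ≈ 0.672 T

v = √(2|q|V/m) = √(2·3.204×10⁻¹⁹·1660/4.983×10⁻²⁷) ≈ 4.620×10⁵ m/s.
B = mv/(|q|r) = (4.983×10⁻²⁷)(4.620×10⁵)/((3.204×10⁻¹⁹)(0.0107)) ≈ 0.672 T.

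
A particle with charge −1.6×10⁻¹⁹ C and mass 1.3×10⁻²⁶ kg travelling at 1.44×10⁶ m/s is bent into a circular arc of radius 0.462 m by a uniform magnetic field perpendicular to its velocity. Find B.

From |q|vB = mv²/r, B = mv/(|q|r).
B = (1.3×10⁻²⁶)(1.44×10⁶)/((1.6×10⁻¹⁹)(0.462)) ≈ 0.253 T.

B ≈ 0.253 T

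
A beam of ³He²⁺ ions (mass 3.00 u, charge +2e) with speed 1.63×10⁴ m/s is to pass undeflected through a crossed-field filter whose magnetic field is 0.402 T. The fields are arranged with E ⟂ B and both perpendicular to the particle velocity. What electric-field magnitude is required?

For straight-line motion qE = qvB, so E = vB.
E = 1.63×10⁴ × 0.402 = 6550 V/m.

E = 6550 V/m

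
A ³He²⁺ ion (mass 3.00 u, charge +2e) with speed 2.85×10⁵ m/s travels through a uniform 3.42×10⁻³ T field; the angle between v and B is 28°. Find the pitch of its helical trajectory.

v∥ = v cosθ = 2.85×10⁵·cos28° ≈ 2.516×10⁵ m/s.
T = 2πm/(|q|B) = 2π(4.983×10⁻²⁷)/((3.204×10⁻¹⁹)(3.42×10⁻³)) ≈ 2.857×10⁻⁵ s.
pitch = v∥ T = (2.516×10⁵)(2.857×10⁻⁵) ≈ 7.19 m.

p ≈ 7.19 m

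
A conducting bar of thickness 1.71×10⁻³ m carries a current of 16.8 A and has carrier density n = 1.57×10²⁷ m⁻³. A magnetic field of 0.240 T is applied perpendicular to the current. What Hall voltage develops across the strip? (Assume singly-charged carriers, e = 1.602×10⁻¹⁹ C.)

V_H = IB/(n e t).
V_H = (16.8)(0.240)/((1.57×10²⁷)(1.602×10⁻¹⁹)(1.71×10⁻³)) ≈ 9.37×10⁻⁶ V.

V_H ≈ 9.37×10⁻⁶ V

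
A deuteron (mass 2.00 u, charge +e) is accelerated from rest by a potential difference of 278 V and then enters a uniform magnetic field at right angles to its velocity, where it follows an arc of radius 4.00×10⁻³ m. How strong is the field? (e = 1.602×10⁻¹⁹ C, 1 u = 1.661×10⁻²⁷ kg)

v = √(2|q|V/m) = √(2·1.602×10⁻¹⁹·278/3.322×10⁻²⁷) ≈ 1.637×10⁵ m/s.
B = mv/(|q|r) = (3.322×10⁻²⁷)(1.637×10⁵)/((1.602×10⁻¹⁹)(4.00×10⁻³)) ≈ 0.849 T.

B ≈ 0.849 T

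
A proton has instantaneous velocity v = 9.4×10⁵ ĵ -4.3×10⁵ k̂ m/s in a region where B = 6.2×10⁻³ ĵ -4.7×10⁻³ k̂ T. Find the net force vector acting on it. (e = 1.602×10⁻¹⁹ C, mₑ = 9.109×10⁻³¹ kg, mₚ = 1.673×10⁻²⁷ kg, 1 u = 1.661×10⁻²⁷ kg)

v×B = (-1750, 0, 0) N/C.
F = q v×B = (1.602×10⁻¹⁹ C)·(-1750, 0, 0) = (-2.81×10⁻¹⁶, 0, 0) N.

F ≈ (-2.81×10⁻¹⁶, 0, 0) N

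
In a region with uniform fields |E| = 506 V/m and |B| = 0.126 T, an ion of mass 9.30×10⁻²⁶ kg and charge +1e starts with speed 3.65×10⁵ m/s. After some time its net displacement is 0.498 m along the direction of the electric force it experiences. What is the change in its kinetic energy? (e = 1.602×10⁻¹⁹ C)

ΔKE ≈ 4.04×10⁻¹⁷ J

The magnetic force is always ⟂ v and does no work; only the electric force changes KE.
ΔKE = F_E · d = |q|E d = (1.602×10⁻¹⁹)(506)(0.498) ≈ 4.04×10⁻¹⁷ J.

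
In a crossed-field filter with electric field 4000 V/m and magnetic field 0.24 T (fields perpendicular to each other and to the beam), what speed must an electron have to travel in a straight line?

Straight-line motion ⇒ electric and magnetic forces cancel, so E = vB.
v = E/B = 4000/0.24 = 1.7×10⁴ m/s.

v = 1.7×10⁴ m/s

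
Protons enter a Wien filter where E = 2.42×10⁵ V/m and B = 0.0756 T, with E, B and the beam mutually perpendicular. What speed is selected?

v = 3.20×10⁶ m/s

Zero net Lorentz force requires |qE| = |q v×B|, i.e. E = vB.
v = E/B = 2.42×10⁵/0.0756 = 3.20×10⁶ m/s.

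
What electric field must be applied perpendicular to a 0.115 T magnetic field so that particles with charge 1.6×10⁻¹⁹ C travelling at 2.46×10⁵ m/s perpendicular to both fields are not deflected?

E = 2.83×10⁴ V/m

For straight-line motion qE = qvB, so E = vB.
E = 2.46×10⁵ × 0.115 = 2.83×10⁴ V/m.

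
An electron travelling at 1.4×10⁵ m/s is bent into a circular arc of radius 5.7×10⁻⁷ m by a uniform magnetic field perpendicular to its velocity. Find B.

B ≈ 1.4 T

From |q|vB = mv²/r, B = mv/(|q|r).
B = (9.109×10⁻³¹)(1.4×10⁵)/((1.602×10⁻¹⁹)(5.7×10⁻⁷)) ≈ 1.4 T.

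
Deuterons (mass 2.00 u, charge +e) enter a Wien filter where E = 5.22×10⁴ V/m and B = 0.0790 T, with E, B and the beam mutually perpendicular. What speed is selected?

v = 6.61×10⁵ m/s

Straight-line motion ⇒ electric and magnetic forces cancel, so E = vB.
v = E/B = 5.22×10⁴/0.0790 = 6.61×10⁵ m/s.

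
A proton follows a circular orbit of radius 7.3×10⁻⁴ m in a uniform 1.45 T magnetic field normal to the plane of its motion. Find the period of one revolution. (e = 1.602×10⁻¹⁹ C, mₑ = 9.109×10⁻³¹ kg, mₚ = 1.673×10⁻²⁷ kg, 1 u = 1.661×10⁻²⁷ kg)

T ≈ 4.53×10⁻⁸ s

The cyclotron period depends only on m, q, B: T = 2πm/(|q|B).
T = 2π(1.673×10⁻²⁷)/((1.602×10⁻¹⁹)(1.45)) ≈ 4.53×10⁻⁸ s.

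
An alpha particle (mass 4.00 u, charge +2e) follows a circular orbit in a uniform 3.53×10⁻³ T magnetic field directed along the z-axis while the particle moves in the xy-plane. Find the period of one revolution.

T ≈ 3.69×10⁻⁵ s

The cyclotron period depends only on m, q, B: T = 2πm/(|q|B).
T = 2π(6.644×10⁻²⁷)/((3.204×10⁻¹⁹)(3.53×10⁻³)) ≈ 3.69×10⁻⁵ s.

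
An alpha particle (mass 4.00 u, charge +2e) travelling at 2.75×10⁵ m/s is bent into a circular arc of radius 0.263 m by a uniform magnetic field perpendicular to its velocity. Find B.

B ≈ 0.0217 T

From |q|vB = mv²/r, B = mv/(|q|r).
B = (6.644×10⁻²⁷)(2.75×10⁵)/((3.204×10⁻¹⁹)(0.263)) ≈ 0.0217 T.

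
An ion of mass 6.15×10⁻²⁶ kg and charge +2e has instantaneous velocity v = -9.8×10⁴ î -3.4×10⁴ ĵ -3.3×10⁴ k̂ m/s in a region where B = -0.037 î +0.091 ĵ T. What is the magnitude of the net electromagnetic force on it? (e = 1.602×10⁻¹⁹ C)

v×B = (3000, 1220, -1.02×10⁴) N/C.
F = q v×B = (3.204×10⁻¹⁹ C)·(3000, 1220, -1.02×10⁴) = (9.62×10⁻¹⁶, 3.91×10⁻¹⁶, -3.26×10⁻¹⁵) N.
|F| = 3.42×10⁻¹⁵ N.

|F| ≈ 3.42×10⁻¹⁵ N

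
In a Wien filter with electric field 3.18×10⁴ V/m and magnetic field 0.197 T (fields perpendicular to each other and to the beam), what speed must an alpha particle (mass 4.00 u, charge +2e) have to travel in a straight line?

v = 1.61×10⁵ m/s

Straight-line motion ⇒ electric and magnetic forces cancel, so E = vB.
v = E/B = 3.18×10⁴/0.197 = 1.61×10⁵ m/s.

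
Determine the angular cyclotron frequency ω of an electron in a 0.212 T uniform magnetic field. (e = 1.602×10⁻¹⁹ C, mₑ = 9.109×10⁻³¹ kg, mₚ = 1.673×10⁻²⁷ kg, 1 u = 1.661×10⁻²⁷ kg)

ω = |q|B/m.
ω = (1.602×10⁻¹⁹)(0.212)/9.109×10⁻³¹ ≈ 3.73×10¹⁰ rad/s.

ω ≈ 3.73×10¹⁰ rad/s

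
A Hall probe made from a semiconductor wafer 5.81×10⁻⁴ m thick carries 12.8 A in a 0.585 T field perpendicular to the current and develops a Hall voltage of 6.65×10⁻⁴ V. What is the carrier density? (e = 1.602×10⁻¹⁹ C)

n ≈ 1.21×10²⁶ m⁻³

From V_H = IB/(n e t), n = IB/(V_H e t).
n = (12.8)(0.585)/((6.65×10⁻⁴)(1.602×10⁻¹⁹)(5.81×10⁻⁴)) ≈ 1.21×10²⁶ m⁻³.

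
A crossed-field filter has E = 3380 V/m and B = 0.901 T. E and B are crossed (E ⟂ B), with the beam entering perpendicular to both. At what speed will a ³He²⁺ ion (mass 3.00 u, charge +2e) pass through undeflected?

v = 3750 m/s

For undeflected motion the electric and magnetic forces balance: qE = qvB.
v = E/B = 3380/0.901 = 3750 m/s.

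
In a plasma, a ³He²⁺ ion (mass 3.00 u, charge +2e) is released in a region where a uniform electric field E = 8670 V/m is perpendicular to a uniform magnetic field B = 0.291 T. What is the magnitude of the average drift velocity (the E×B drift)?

v_d ≈ 2.98×10⁴ m/s

In crossed fields the guiding centre drifts at v_d = |E×B|/B² = E/B, independent of charge and mass.
v_d = 8670/0.291 = 2.98×10⁴ m/s.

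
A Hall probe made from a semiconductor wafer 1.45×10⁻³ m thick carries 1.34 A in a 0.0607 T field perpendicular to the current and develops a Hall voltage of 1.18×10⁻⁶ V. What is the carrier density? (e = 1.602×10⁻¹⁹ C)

From V_H = IB/(n e t), n = IB/(V_H e t).
n = (1.34)(0.0607)/((1.18×10⁻⁶)(1.602×10⁻¹⁹)(1.45×10⁻³)) ≈ 2.97×10²⁶ m⁻³.

n ≈ 2.97×10²⁶ m⁻³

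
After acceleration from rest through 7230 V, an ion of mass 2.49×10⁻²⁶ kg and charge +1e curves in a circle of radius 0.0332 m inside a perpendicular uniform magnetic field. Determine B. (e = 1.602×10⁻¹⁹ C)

B ≈ 1.43 T

v = √(2|q|V/m) = √(2·1.602×10⁻¹⁹·7230/2.49×10⁻²⁶) ≈ 3.050×10⁵ m/s.
B = mv/(|q|r) = (2.49×10⁻²⁶)(3.050×10⁵)/((1.602×10⁻¹⁹)(0.0332)) ≈ 1.43 T.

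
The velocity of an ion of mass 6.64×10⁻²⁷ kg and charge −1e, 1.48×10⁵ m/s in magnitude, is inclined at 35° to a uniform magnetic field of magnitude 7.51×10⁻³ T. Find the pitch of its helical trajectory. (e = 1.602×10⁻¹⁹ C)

p ≈ 4.20 m

v∥ = v cosθ = 1.48×10⁵·cos35° ≈ 1.212×10⁵ m/s.
T = 2πm/(|q|B) = 2π(6.64×10⁻²⁷)/((1.602×10⁻¹⁹)(7.51×10⁻³)) ≈ 3.468×10⁻⁵ s.
pitch = v∥ T = (1.212×10⁵)(3.468×10⁻⁵) ≈ 4.20 m.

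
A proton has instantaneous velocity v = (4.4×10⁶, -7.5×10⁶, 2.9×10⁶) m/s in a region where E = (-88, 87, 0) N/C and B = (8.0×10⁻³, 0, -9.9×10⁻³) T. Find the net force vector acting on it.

F ≈ (1.19×10⁻¹⁴, 1.07×10⁻¹⁴, 9.61×10⁻¹⁵) N

v×B = (7.42×10⁴, 6.68×10⁴, 6.00×10⁴) N/C.
E + v×B = (7.42×10⁴, 6.68×10⁴, 6.00×10⁴) N/C.
F = q(E + v×B) = (1.602×10⁻¹⁹ C)·(7.42×10⁴, 6.68×10⁴, 6.00×10⁴) = (1.19×10⁻¹⁴, 1.07×10⁻¹⁴, 9.61×10⁻¹⁵) N.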